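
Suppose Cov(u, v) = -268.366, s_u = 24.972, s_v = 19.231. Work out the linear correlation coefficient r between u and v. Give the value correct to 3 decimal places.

-0.559

r = Cov(u,v) / (s_u · s_v) = -268.366 / (24.972 × 19.231)
  = -268.366 / 480.2365 ≈ -0.559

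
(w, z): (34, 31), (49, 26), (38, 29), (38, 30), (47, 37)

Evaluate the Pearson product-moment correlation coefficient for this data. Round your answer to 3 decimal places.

n = 5, Σw = 206, Σz = 153, Σw² = 8654, Σz² = 4747, Σwz = 6309
nΣwz − ΣwΣz = 31545 − 31518 = 27
nΣw² − (Σw)² = 43270 − 42436 = 834; nΣz² − (Σz)² = 23735 − 23409 = 326
r = 27 / √(834 × 326) = 27 / 521.4250 ≈ 0.052

0.052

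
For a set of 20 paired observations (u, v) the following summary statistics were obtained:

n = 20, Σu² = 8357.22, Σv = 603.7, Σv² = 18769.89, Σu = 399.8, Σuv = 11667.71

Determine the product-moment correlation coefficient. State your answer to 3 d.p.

r = (nΣuv − ΣuΣv) / √[(nΣu² − (Σu)²)(nΣv² − (Σv)²)]
Numerator: 20×11667.71 − 399.8×603.7 = -8005.06
Denominator: √[(167144.4 − 159840.04)(375397.8 − 364453.69)] = √[7304.36 × 10944.11] = 8940.9015
r = -8005.06 / 8940.9015 ≈ -0.895

-0.895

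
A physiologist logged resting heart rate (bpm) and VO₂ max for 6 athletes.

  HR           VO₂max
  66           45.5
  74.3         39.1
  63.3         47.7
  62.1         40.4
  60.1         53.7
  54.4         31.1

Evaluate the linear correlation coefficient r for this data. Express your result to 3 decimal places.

n = 6, Σx = 380.2, Σy = 257.5, Σx² = 24311.16, Σy² = 11357.41, Σxy = 16355.59
nΣxy − ΣxΣy = 98133.54 − 97901.5 = 232.04
nΣx² − (Σx)² = 145866.96 − 144552.04 = 1314.92; nΣy² − (Σy)² = 68144.46 − 66306.25 = 1838.21
r = 232.04 / √(1314.92 × 1838.21) = 232.04 / 1554.7023 ≈ 0.149

0.149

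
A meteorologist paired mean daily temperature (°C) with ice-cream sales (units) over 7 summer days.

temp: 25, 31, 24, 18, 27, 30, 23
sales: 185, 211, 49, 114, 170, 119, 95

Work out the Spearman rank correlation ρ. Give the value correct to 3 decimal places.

0.714

Rank temp: 4, 7, 3, 1, 5, 6, 2
Rank sales: 6, 7, 1, 3, 5, 4, 2
d = rank(temp) − rank(sales): -2, 0, 2, -2, 0, 2, 0; Σd² = 16
ρ = 1 − 6Σd² / [n(n²−1)] = 1 − 6×16 / (7×48) = 1 − 96/336 ≈ 0.714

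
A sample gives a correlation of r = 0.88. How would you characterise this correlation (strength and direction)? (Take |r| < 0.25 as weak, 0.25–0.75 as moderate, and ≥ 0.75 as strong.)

r = 0.88 > 0 so the relationship is positive.
|r| = 0.88, which falls in the strong range.

strong positive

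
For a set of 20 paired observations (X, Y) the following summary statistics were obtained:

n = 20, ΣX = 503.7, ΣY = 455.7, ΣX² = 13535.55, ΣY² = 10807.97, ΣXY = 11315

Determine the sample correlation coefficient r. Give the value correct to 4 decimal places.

r = (nΣXY − ΣXΣY) / √[(nΣX² − (ΣX)²)(nΣY² − (ΣY)²)]
Numerator: 20×11315 − 503.7×455.7 = -3236.09
Denominator: √[(270711 − 253713.69)(216159.4 − 207662.49)] = √[16997.31 × 8496.91] = 12017.6792
r = -3236.09 / 12017.6792 ≈ -0.2693

-0.2693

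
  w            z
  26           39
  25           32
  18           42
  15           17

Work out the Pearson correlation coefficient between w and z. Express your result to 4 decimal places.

0.5304

n = 4, Σw = 84, Σz = 130, Σw² = 1850, Σz² = 4598, Σwz = 2825
nΣwz − ΣwΣz = 11300 − 10920 = 380
nΣw² − (Σw)² = 7400 − 7056 = 344; nΣz² − (Σz)² = 18392 − 16900 = 1492
r = 380 / √(344 × 1492) = 380 / 716.4133 ≈ 0.5304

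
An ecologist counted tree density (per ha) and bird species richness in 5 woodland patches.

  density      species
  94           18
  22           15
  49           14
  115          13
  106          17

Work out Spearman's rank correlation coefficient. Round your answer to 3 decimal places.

Rank density: 3, 1, 2, 5, 4
Rank species: 5, 3, 2, 1, 4
d = rank(density) − rank(species): -2, -2, 0, 4, 0; Σd² = 24
ρ = 1 − 6Σd² / [n(n²−1)] = 1 − 6×24 / (5×24) = 1 − 144/120 ≈ -0.200

-0.200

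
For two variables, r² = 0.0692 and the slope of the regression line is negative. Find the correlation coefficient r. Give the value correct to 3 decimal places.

|r| = √0.0692 = 0.263
The association is negative, so r = −0.263.

-0.263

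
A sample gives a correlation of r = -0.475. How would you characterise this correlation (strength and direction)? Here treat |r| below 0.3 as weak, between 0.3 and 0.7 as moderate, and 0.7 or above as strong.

r = -0.475 < 0 so the relationship is negative.
|r| = 0.475, which falls in the moderate range.

moderate negative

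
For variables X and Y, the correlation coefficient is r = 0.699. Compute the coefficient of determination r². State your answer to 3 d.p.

0.489

r² = (0.699)² = 0.489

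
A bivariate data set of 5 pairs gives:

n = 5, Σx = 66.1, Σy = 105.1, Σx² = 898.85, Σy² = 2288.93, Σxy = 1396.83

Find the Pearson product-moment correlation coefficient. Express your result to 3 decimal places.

0.166

r = (nΣxy − ΣxΣy) / √[(nΣx² − (Σx)²)(nΣy² − (Σy)²)]
Numerator: 5×1396.83 − 66.1×105.1 = 37.04
Denominator: √[(4494.25 − 4369.21)(11444.65 − 11046.01)] = √[125.04 × 398.64] = 223.2621
r = 37.04 / 223.2621 ≈ 0.166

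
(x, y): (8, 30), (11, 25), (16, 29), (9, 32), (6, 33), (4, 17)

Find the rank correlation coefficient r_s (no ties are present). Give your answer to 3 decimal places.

Rank x: 3, 5, 6, 4, 2, 1
Rank y: 4, 2, 3, 5, 6, 1
d = rank(x) − rank(y): -1, 3, 3, -1, -4, 0; Σd² = 36
ρ = 1 − 6Σd² / [n(n²−1)] = 1 − 6×36 / (6×35) = 1 − 216/210 ≈ -0.029

-0.029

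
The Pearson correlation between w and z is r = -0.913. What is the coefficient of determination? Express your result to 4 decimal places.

0.8336

r² = (-0.913)² = 0.8336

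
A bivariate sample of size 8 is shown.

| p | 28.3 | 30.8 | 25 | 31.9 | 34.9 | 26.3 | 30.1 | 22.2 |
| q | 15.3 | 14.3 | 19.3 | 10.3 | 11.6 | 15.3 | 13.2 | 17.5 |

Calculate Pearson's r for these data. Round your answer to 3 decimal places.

n = 8, Σp = 229.5, Σq = 116.8, Σp² = 6700.69, Σq² = 1766.3, Σpq = 3277.55
nΣpq − ΣpΣq = 26220.4 − 26805.6 = -585.2
nΣp² − (Σp)² = 53605.52 − 52670.25 = 935.27; nΣq² − (Σq)² = 14130.4 − 13642.24 = 488.16
r = -585.2 / √(935.27 × 488.16) = -585.2 / 675.6933 ≈ -0.866

-0.866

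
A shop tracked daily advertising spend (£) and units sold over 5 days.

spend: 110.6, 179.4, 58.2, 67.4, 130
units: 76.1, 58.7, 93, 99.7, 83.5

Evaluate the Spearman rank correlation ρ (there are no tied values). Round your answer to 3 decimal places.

Rank spend: 3, 5, 1, 2, 4
Rank units: 2, 1, 4, 5, 3
d = rank(spend) − rank(units): 1, 4, -3, -3, 1; Σd² = 36
ρ = 1 − 6Σd² / [n(n²−1)] = 1 − 6×36 / (5×24) = 1 − 216/120 ≈ -0.800

-0.800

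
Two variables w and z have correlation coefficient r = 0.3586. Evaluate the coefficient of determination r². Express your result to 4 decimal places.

r² = (0.3586)² = 0.1286

0.1286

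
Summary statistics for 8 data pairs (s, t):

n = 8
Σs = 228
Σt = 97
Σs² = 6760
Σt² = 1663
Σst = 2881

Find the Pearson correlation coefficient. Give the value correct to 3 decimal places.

r = (nΣst − ΣsΣt) / √[(nΣs² − (Σs)²)(nΣt² − (Σt)²)]
Numerator: 8×2881 − 228×97 = 932
Denominator: √[(54080 − 51984)(13304 − 9409)] = √[2096 × 3895] = 2857.2574
r = 932 / 2857.2574 ≈ 0.326

0.326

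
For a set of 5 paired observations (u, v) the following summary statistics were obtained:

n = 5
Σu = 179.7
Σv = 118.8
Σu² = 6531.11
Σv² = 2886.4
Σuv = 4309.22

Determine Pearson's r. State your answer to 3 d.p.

0.581

r = (nΣuv − ΣuΣv) / √[(nΣu² − (Σu)²)(nΣv² − (Σv)²)]
Numerator: 5×4309.22 − 179.7×118.8 = 197.74
Denominator: √[(32655.55 − 32292.09)(14432 − 14113.44)] = √[363.46 × 318.56] = 340.2702
r = 197.74 / 340.2702 ≈ 0.581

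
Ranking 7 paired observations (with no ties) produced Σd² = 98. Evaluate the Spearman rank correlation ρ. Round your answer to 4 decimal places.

ρ = 1 − 6Σd² / [n(n²−1)] = 1 − 6×98 / (7×48)
  = 1 − 588/336 = 1 − 1.75000 ≈ -0.7500

-0.7500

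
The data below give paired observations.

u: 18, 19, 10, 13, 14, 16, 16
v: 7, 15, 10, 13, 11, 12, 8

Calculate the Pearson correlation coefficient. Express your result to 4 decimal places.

n = 7, Σu = 106, Σv = 76, Σu² = 1662, Σv² = 872, Σuv = 1154
nΣuv − ΣuΣv = 8078 − 8056 = 22
nΣu² − (Σu)² = 11634 − 11236 = 398; nΣv² − (Σv)² = 6104 − 5776 = 328
r = 22 / √(398 × 328) = 22 / 361.3087 ≈ 0.0609

0.0609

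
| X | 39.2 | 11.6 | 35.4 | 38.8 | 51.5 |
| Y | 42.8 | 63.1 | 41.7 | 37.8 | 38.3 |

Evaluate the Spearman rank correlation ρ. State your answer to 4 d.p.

-0.5000

Rank X: 4, 1, 2, 3, 5
Rank Y: 4, 5, 3, 1, 2
d = rank(X) − rank(Y): 0, -4, -1, 2, 3; Σd² = 30
ρ = 1 − 6Σd² / [n(n²−1)] = 1 − 6×30 / (5×24) = 1 − 180/120 ≈ -0.5000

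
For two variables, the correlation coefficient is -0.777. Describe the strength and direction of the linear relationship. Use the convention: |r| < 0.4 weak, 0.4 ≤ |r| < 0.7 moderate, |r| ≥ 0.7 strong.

r = -0.777 < 0 so the relationship is negative.
|r| = 0.777, which falls in the strong range.

strong negative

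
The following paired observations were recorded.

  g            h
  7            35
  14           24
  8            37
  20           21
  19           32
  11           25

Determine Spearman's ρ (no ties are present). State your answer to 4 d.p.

Rank g: 1, 4, 2, 6, 5, 3
Rank h: 5, 2, 6, 1, 4, 3
d = rank(g) − rank(h): -4, 2, -4, 5, 1, 0; Σd² = 62
ρ = 1 − 6Σd² / [n(n²−1)] = 1 − 6×62 / (6×35) = 1 − 372/210 ≈ -0.7714

-0.7714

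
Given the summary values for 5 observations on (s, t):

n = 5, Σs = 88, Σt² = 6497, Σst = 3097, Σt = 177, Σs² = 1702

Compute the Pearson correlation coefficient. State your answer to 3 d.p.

-0.097

r = (nΣst − ΣsΣt) / √[(nΣs² − (Σs)²)(nΣt² − (Σt)²)]
Numerator: 5×3097 − 88×177 = -91
Denominator: √[(8510 − 7744)(32485 − 31329)] = √[766 × 1156] = 941.0080
r = -91 / 941.0080 ≈ -0.097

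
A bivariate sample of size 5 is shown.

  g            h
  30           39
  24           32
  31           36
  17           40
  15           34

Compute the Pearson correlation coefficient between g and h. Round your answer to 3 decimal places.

n = 5, Σg = 117, Σh = 181, Σg² = 2951, Σh² = 6597, Σgh = 4244
nΣgh − ΣgΣh = 21220 − 21177 = 43
nΣg² − (Σg)² = 14755 − 13689 = 1066; nΣh² − (Σh)² = 32985 − 32761 = 224
r = 43 / √(1066 × 224) = 43 / 488.6553 ≈ 0.088

0.088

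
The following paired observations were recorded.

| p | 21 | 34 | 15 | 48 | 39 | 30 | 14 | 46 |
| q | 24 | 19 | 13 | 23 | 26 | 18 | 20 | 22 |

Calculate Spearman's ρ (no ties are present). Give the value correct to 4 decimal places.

0.4524

Rank p: 3, 5, 2, 8, 6, 4, 1, 7
Rank q: 7, 3, 1, 6, 8, 2, 4, 5
d = rank(p) − rank(q): -4, 2, 1, 2, -2, 2, -3, 2; Σd² = 46
ρ = 1 − 6Σd² / [n(n²−1)] = 1 − 6×46 / (8×63) = 1 − 276/504 ≈ 0.4524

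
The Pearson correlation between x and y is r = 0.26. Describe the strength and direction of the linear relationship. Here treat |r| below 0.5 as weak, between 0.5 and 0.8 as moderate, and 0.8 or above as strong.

weak positive

r = 0.26 > 0 so the relationship is positive.
|r| = 0.26, which falls in the weak range.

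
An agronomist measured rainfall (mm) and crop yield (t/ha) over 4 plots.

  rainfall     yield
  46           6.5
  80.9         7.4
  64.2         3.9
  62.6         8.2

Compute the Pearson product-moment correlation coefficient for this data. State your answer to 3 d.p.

0.154

n = 4, Σx = 253.7, Σy = 26, Σx² = 16701.21, Σy² = 179.46, Σxy = 1661.36
nΣxy − ΣxΣy = 6645.44 − 6596.2 = 49.24
nΣx² − (Σx)² = 66804.84 − 64363.69 = 2441.15; nΣy² − (Σy)² = 717.84 − 676 = 41.84
r = 49.24 / √(2441.15 × 41.84) = 49.24 / 319.5899 ≈ 0.154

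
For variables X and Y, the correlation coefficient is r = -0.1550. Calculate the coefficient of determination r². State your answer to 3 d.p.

0.024

r² = (-0.1550)² = 0.024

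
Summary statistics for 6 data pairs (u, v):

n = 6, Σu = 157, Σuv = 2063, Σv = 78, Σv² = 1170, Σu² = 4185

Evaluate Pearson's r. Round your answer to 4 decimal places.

0.2009

r = (nΣuv − ΣuΣv) / √[(nΣu² − (Σu)²)(nΣv² − (Σv)²)]
Numerator: 6×2063 − 157×78 = 132
Denominator: √[(25110 − 24649)(7020 − 6084)] = √[461 × 936] = 656.8836
r = 132 / 656.8836 ≈ 0.2009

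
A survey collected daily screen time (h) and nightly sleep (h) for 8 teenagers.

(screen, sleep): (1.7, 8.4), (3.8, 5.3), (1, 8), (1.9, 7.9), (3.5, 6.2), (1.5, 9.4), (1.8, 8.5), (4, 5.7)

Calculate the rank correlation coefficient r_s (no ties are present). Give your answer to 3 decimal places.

-0.810

Rank screen: 3, 7, 1, 5, 6, 2, 4, 8
Rank sleep: 6, 1, 5, 4, 3, 8, 7, 2
d = rank(screen) − rank(sleep): -3, 6, -4, 1, 3, -6, -3, 6; Σd² = 152
ρ = 1 − 6Σd² / [n(n²−1)] = 1 − 6×152 / (8×63) = 1 − 912/504 ≈ -0.810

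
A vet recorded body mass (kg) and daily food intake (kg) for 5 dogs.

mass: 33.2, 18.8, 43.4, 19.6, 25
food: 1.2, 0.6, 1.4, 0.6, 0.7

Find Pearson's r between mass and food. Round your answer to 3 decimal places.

n = 5, Σx = 140, Σy = 4.5, Σx² = 4348.4, Σy² = 4.61, Σxy = 141.14
nΣxy − ΣxΣy = 705.7 − 630 = 75.7
nΣx² − (Σx)² = 21742 − 19600 = 2142; nΣy² − (Σy)² = 23.05 − 20.25 = 2.8
r = 75.7 / √(2142 × 2.8) = 75.7 / 77.4442 ≈ 0.977

0.977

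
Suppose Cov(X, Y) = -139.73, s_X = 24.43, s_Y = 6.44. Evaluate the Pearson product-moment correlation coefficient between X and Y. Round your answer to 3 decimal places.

r = Cov(X,Y) / (s_X · s_Y) = -139.73 / (24.43 × 6.44)
  = -139.73 / 157.3292 ≈ -0.888

-0.888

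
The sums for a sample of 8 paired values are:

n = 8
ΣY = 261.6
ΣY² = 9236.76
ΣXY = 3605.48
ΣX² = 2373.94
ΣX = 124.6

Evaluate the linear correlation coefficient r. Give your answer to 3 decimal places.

-0.862

r = (nΣXY − ΣXΣY) / √[(nΣX² − (ΣX)²)(nΣY² − (ΣY)²)]
Numerator: 8×3605.48 − 124.6×261.6 = -3751.52
Denominator: √[(18991.52 − 15525.16)(73894.08 − 68434.56)] = √[3466.36 × 5459.52] = 4350.2485
r = -3751.52 / 4350.2485 ≈ -0.862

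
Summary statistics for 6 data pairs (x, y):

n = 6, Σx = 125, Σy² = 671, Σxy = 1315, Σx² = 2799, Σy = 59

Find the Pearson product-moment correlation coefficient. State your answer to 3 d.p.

r = (nΣxy − ΣxΣy) / √[(nΣx² − (Σx)²)(nΣy² − (Σy)²)]
Numerator: 6×1315 − 125×59 = 515
Denominator: √[(16794 − 15625)(4026 − 3481)] = √[1169 × 545] = 798.1886
r = 515 / 798.1886 ≈ 0.645

0.645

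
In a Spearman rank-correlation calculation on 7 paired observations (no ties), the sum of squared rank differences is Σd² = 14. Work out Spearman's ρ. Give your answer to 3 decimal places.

ρ = 1 − 6Σd² / [n(n²−1)] = 1 − 6×14 / (7×48)
  = 1 − 84/336 = 1 − 0.2500 ≈ 0.750

0.750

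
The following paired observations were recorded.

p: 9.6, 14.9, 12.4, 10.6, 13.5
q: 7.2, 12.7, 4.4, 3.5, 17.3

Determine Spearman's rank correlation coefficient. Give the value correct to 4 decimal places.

0.6000

Rank p: 1, 5, 3, 2, 4
Rank q: 3, 4, 2, 1, 5
d = rank(p) − rank(q): -2, 1, 1, 1, -1; Σd² = 8
ρ = 1 − 6Σd² / [n(n²−1)] = 1 − 6×8 / (5×24) = 1 − 48/120 ≈ 0.6000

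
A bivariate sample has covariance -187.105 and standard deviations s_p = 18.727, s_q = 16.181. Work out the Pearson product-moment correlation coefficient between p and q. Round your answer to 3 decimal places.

-0.617

r = Cov(p,q) / (s_p · s_q) = -187.105 / (18.727 × 16.181)
  = -187.105 / 303.0216 ≈ -0.617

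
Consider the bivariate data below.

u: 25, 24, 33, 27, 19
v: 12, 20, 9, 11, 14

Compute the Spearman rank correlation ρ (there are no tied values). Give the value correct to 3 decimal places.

Rank u: 3, 2, 5, 4, 1
Rank v: 3, 5, 1, 2, 4
d = rank(u) − rank(v): 0, -3, 4, 2, -3; Σd² = 38
ρ = 1 − 6Σd² / [n(n²−1)] = 1 − 6×38 / (5×24) = 1 − 228/120 ≈ -0.900

-0.900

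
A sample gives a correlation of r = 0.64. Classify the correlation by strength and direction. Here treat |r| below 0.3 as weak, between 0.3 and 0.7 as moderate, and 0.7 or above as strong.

r = 0.64 > 0 so the relationship is positive.
|r| = 0.64, which falls in the moderate range.

moderate positive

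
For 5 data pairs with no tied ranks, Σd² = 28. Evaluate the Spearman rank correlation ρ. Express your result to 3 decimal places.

ρ = 1 − 6Σd² / [n(n²−1)] = 1 − 6×28 / (5×24)
  = 1 − 168/120 = 1 − 1.4000 ≈ -0.400

-0.400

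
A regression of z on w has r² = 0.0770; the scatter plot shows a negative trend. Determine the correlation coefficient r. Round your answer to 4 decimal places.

|r| = √0.0770 = 0.2775
The association is negative, so r = −0.2775.

-0.2775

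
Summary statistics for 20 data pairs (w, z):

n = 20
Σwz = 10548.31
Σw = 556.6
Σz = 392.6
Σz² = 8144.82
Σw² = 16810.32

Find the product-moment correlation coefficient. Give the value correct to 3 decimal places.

r = (nΣwz − ΣwΣz) / √[(nΣw² − (Σw)²)(nΣz² − (Σz)²)]
Numerator: 20×10548.31 − 556.6×392.6 = -7554.96
Denominator: √[(336206.4 − 309803.56)(162896.4 − 154134.76)] = √[26402.84 × 8761.64] = 15209.6081
r = -7554.96 / 15209.6081 ≈ -0.497

-0.497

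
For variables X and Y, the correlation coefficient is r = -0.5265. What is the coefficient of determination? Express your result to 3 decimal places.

0.277

r² = (-0.5265)² = 0.277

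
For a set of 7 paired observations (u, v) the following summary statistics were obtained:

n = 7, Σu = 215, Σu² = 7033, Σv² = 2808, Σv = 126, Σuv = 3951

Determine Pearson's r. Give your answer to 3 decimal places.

0.168

r = (nΣuv − ΣuΣv) / √[(nΣu² − (Σu)²)(nΣv² − (Σv)²)]
Numerator: 7×3951 − 215×126 = 567
Denominator: √[(49231 − 46225)(19656 − 15876)] = √[3006 × 3780] = 3370.8575
r = 567 / 3370.8575 ≈ 0.168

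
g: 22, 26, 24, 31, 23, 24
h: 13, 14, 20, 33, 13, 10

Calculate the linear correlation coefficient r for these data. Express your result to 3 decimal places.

n = 6, Σg = 150, Σh = 103, Σg² = 3802, Σh² = 2123, Σgh = 2692
nΣgh − ΣgΣh = 16152 − 15450 = 702
nΣg² − (Σg)² = 22812 − 22500 = 312; nΣh² − (Σh)² = 12738 − 10609 = 2129
r = 702 / √(312 × 2129) = 702 / 815.0141 ≈ 0.861

0.861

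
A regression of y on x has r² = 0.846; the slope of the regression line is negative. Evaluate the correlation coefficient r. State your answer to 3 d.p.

|r| = √0.846 = 0.920
The association is negative, so r = −0.920.

-0.920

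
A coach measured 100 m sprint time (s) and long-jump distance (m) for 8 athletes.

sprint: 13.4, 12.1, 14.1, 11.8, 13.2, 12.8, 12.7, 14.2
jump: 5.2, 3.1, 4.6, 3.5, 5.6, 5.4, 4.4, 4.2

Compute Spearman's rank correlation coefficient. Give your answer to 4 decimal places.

Rank sprint: 6, 2, 7, 1, 5, 4, 3, 8
Rank jump: 6, 1, 5, 2, 8, 7, 4, 3
d = rank(sprint) − rank(jump): 0, 1, 2, -1, -3, -3, -1, 5; Σd² = 50
ρ = 1 − 6Σd² / [n(n²−1)] = 1 − 6×50 / (8×63) = 1 − 300/504 ≈ 0.4048

0.4048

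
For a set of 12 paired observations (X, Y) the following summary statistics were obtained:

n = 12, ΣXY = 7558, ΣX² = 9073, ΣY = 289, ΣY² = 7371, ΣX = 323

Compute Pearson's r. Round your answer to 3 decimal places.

-0.560

r = (nΣXY − ΣXΣY) / √[(nΣX² − (ΣX)²)(nΣY² − (ΣY)²)]
Numerator: 12×7558 − 323×289 = -2651
Denominator: √[(108876 − 104329)(88452 − 83521)] = √[4547 × 4931] = 4735.1090
r = -2651 / 4735.1090 ≈ -0.560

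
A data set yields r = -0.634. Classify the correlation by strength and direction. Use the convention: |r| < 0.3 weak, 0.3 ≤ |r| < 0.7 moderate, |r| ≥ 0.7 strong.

r = -0.634 < 0 so the relationship is negative.
|r| = 0.634, which falls in the moderate range.

moderate negative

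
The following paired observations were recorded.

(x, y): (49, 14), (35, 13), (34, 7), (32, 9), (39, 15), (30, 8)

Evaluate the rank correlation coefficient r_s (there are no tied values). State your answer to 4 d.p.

Rank x: 6, 4, 3, 2, 5, 1
Rank y: 5, 4, 1, 3, 6, 2
d = rank(x) − rank(y): 1, 0, 2, -1, -1, -1; Σd² = 8
ρ = 1 − 6Σd² / [n(n²−1)] = 1 − 6×8 / (6×35) = 1 − 48/210 ≈ 0.7714

0.7714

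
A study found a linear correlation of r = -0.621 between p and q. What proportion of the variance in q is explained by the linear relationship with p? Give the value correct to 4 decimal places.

r² = (-0.621)² = 0.3856

0.3856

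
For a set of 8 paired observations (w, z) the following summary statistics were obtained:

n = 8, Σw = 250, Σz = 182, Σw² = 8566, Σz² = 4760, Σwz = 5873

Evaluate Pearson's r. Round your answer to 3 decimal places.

0.272

r = (nΣwz − ΣwΣz) / √[(nΣw² − (Σw)²)(nΣz² − (Σz)²)]
Numerator: 8×5873 − 250×182 = 1484
Denominator: √[(68528 − 62500)(38080 − 33124)] = √[6028 × 4956] = 5465.7816
r = 1484 / 5465.7816 ≈ 0.272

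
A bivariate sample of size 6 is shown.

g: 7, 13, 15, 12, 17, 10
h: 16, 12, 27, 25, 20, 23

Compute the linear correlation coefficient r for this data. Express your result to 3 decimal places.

n = 6, Σg = 74, Σh = 123, Σg² = 976, Σh² = 2683, Σgh = 1543
nΣgh − ΣgΣh = 9258 − 9102 = 156
nΣg² − (Σg)² = 5856 − 5476 = 380; nΣh² − (Σh)² = 16098 − 15129 = 969
r = 156 / √(380 × 969) = 156 / 606.8113 ≈ 0.257

0.257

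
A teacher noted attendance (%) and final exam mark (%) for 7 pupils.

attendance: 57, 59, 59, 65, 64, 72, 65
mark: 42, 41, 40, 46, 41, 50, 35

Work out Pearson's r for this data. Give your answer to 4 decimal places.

0.5275

n = 7, Σx = 441, Σy = 295, Σx² = 27941, Σy² = 12567, Σxy = 18662
nΣxy − ΣxΣy = 130634 − 130095 = 539
nΣx² − (Σx)² = 195587 − 194481 = 1106; nΣy² − (Σy)² = 87969 − 87025 = 944
r = 539 / √(1106 × 944) = 539 / 1021.7945 ≈ 0.5275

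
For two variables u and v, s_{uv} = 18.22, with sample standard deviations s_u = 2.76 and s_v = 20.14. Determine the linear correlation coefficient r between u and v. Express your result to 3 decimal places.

r = Cov(u,v) / (s_u · s_v) = 18.22 / (2.76 × 20.14)
  = 18.22 / 55.5864 ≈ 0.328

0.328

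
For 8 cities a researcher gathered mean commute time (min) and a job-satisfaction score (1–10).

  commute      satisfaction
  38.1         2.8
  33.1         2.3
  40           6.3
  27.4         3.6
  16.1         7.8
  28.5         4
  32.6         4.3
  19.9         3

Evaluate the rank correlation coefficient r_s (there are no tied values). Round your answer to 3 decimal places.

-0.238

Rank commute: 7, 6, 8, 3, 1, 4, 5, 2
Rank satisfaction: 2, 1, 7, 4, 8, 5, 6, 3
d = rank(commute) − rank(satisfaction): 5, 5, 1, -1, -7, -1, -1, -1; Σd² = 104
ρ = 1 − 6Σd² / [n(n²−1)] = 1 − 6×104 / (8×63) = 1 − 624/504 ≈ -0.238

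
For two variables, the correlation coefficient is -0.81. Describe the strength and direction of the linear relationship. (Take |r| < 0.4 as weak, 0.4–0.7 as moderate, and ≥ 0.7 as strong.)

r = -0.81 < 0 so the relationship is negative.
|r| = 0.81, which falls in the strong range.

strong negative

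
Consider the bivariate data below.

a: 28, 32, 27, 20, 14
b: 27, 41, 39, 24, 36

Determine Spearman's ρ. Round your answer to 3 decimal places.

Rank a: 4, 5, 3, 2, 1
Rank b: 2, 5, 4, 1, 3
d = rank(a) − rank(b): 2, 0, -1, 1, -2; Σd² = 10
ρ = 1 − 6Σd² / [n(n²−1)] = 1 − 6×10 / (5×24) = 1 − 60/120 ≈ 0.500

0.500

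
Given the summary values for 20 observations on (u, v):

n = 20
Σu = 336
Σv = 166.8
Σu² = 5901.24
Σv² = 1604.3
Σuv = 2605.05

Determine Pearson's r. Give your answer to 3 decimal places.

r = (nΣuv − ΣuΣv) / √[(nΣu² − (Σu)²)(nΣv² − (Σv)²)]
Numerator: 20×2605.05 − 336×166.8 = -3943.8
Denominator: √[(118024.8 − 112896)(32086 − 27822.24)] = √[5128.8 × 4263.76] = 4676.3204
r = -3943.8 / 4676.3204 ≈ -0.843

-0.843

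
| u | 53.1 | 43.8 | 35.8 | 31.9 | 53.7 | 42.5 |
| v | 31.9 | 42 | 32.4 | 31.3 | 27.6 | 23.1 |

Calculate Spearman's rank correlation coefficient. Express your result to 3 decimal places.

-0.086

Rank u: 5, 4, 2, 1, 6, 3
Rank v: 4, 6, 5, 3, 2, 1
d = rank(u) − rank(v): 1, -2, -3, -2, 4, 2; Σd² = 38
ρ = 1 − 6Σd² / [n(n²−1)] = 1 − 6×38 / (6×35) = 1 − 228/210 ≈ -0.086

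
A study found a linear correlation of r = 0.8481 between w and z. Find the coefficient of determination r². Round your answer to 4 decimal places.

r² = (0.8481)² = 0.7193

0.7193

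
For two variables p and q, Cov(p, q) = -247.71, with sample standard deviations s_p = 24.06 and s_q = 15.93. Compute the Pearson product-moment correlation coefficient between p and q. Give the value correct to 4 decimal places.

r = Cov(p,q) / (s_p · s_q) = -247.71 / (24.06 × 15.93)
  = -247.71 / 383.2758 ≈ -0.6463

-0.6463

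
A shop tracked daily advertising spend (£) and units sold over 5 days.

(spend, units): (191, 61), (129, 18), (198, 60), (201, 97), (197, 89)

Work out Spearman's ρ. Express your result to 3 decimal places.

0.700

Rank spend: 2, 1, 4, 5, 3
Rank units: 3, 1, 2, 5, 4
d = rank(spend) − rank(units): -1, 0, 2, 0, -1; Σd² = 6
ρ = 1 − 6Σd² / [n(n²−1)] = 1 − 6×6 / (5×24) = 1 − 36/120 ≈ 0.700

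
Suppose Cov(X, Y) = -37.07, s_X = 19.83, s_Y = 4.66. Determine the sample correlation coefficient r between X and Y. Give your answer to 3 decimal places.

r = Cov(X,Y) / (s_X · s_Y) = -37.07 / (19.83 × 4.66)
  = -37.07 / 92.4078 ≈ -0.401

-0.401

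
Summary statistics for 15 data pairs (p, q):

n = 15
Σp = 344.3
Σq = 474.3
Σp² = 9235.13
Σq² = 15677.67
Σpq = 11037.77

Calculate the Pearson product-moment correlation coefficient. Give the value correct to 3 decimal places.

r = (nΣpq − ΣpΣq) / √[(nΣp² − (Σp)²)(nΣq² − (Σq)²)]
Numerator: 15×11037.77 − 344.3×474.3 = 2265.06
Denominator: √[(138526.95 − 118542.49)(235165.05 − 224960.49)] = √[19984.46 × 10204.56] = 14280.4979
r = 2265.06 / 14280.4979 ≈ 0.159

0.159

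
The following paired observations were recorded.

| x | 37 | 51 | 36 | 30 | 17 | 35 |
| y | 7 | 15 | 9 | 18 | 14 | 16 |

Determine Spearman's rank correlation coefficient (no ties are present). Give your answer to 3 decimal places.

Rank x: 5, 6, 4, 2, 1, 3
Rank y: 1, 4, 2, 6, 3, 5
d = rank(x) − rank(y): 4, 2, 2, -4, -2, -2; Σd² = 48
ρ = 1 − 6Σd² / [n(n²−1)] = 1 − 6×48 / (6×35) = 1 − 288/210 ≈ -0.371

-0.371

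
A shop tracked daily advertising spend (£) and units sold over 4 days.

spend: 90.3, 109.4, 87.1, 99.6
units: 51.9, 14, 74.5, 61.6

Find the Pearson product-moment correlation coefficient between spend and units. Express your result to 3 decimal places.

-0.855

n = 4, Σx = 386.4, Σy = 202, Σx² = 37629.02, Σy² = 12234.42, Σxy = 18842.48
nΣxy − ΣxΣy = 75369.92 − 78052.8 = -2682.88
nΣx² − (Σx)² = 150516.08 − 149304.96 = 1211.12; nΣy² − (Σy)² = 48937.68 − 40804 = 8133.68
r = -2682.88 / √(1211.12 × 8133.68) = -2682.88 / 3138.6084 ≈ -0.855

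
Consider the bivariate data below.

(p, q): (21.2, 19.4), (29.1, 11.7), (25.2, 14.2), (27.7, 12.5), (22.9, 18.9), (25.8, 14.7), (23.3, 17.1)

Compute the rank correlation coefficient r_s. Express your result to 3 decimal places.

-0.964

Rank p: 1, 7, 4, 6, 2, 5, 3
Rank q: 7, 1, 3, 2, 6, 4, 5
d = rank(p) − rank(q): -6, 6, 1, 4, -4, 1, -2; Σd² = 110
ρ = 1 − 6Σd² / [n(n²−1)] = 1 − 6×110 / (7×48) = 1 − 660/336 ≈ -0.964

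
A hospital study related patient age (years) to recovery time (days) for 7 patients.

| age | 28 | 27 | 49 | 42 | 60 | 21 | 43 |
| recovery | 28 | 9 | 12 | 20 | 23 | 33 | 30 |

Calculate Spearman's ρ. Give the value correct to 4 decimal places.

-0.2143

Rank age: 3, 2, 6, 4, 7, 1, 5
Rank recovery: 5, 1, 2, 3, 4, 7, 6
d = rank(age) − rank(recovery): -2, 1, 4, 1, 3, -6, -1; Σd² = 68
ρ = 1 − 6Σd² / [n(n²−1)] = 1 − 6×68 / (7×48) = 1 − 408/336 ≈ -0.2143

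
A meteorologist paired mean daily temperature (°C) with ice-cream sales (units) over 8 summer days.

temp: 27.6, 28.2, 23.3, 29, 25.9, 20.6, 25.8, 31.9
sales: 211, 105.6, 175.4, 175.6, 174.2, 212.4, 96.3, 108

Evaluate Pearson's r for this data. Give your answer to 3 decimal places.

n = 8, Σx = 212.3, Σy = 1258.5, Σx² = 5719.31, Σy² = 213669.97, Σxy = 32797.7
nΣxy − ΣxΣy = 262381.6 − 267179.55 = -4797.95
nΣx² − (Σx)² = 45754.48 − 45071.29 = 683.19; nΣy² − (Σy)² = 1709359.76 − 1583822.25 = 125537.51
r = -4797.95 / √(683.19 × 125537.51) = -4797.95 / 9260.9919 ≈ -0.518

-0.518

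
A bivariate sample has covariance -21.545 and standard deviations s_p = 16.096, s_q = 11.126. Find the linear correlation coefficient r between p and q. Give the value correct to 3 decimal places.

-0.120

r = Cov(p,q) / (s_p · s_q) = -21.545 / (16.096 × 11.126)
  = -21.545 / 179.0841 ≈ -0.120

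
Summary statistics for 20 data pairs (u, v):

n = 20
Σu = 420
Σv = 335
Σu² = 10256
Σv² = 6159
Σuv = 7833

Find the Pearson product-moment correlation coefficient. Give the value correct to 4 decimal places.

r = (nΣuv − ΣuΣv) / √[(nΣu² − (Σu)²)(nΣv² − (Σv)²)]
Numerator: 20×7833 − 420×335 = 15960
Denominator: √[(205120 − 176400)(123180 − 112225)] = √[28720 × 10955] = 17737.7451
r = 15960 / 17737.7451 ≈ 0.8998

0.8998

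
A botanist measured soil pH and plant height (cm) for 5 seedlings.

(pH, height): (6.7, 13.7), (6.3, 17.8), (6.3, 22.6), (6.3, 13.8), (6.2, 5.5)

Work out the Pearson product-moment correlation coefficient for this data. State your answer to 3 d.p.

0.107

n = 5, Σx = 31.8, Σy = 73.4, Σx² = 202.4, Σy² = 1235.98, Σxy = 467.35
nΣxy − ΣxΣy = 2336.75 − 2334.12 = 2.63
nΣx² − (Σx)² = 1012 − 1011.24 = 0.76; nΣy² − (Σy)² = 6179.9 − 5387.56 = 792.34
r = 2.63 / √(0.76 × 792.34) = 2.63 / 24.5393 ≈ 0.107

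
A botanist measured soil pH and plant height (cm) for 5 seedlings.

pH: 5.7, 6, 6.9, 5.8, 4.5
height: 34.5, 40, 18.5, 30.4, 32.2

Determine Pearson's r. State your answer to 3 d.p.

n = 5, Σx = 28.9, Σy = 155.6, Σx² = 169.99, Σy² = 5093.5, Σxy = 885.52
nΣxy − ΣxΣy = 4427.6 − 4496.84 = -69.24
nΣx² − (Σx)² = 849.95 − 835.21 = 14.74; nΣy² − (Σy)² = 25467.5 − 24211.36 = 1256.14
r = -69.24 / √(14.74 × 1256.14) = -69.24 / 136.0717 ≈ -0.509

-0.509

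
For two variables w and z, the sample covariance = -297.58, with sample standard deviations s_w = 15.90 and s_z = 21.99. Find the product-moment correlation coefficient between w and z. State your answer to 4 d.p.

r = Cov(w,z) / (s_w · s_z) = -297.58 / (15.90 × 21.99)
  = -297.58 / 349.6410 ≈ -0.8511

-0.8511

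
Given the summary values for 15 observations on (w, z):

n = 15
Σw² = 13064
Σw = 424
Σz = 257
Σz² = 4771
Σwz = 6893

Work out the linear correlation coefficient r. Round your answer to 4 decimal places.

r = (nΣwz − ΣwΣz) / √[(nΣw² − (Σw)²)(nΣz² − (Σz)²)]
Numerator: 15×6893 − 424×257 = -5573
Denominator: √[(195960 − 179776)(71565 − 66049)] = √[16184 × 5516] = 9448.3302
r = -5573 / 9448.3302 ≈ -0.5898

-0.5898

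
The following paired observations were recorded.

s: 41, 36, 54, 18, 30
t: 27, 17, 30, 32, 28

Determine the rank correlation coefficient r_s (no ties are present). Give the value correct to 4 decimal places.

Rank s: 4, 3, 5, 1, 2
Rank t: 2, 1, 4, 5, 3
d = rank(s) − rank(t): 2, 2, 1, -4, -1; Σd² = 26
ρ = 1 − 6Σd² / [n(n²−1)] = 1 − 6×26 / (5×24) = 1 − 156/120 ≈ -0.3000

-0.3000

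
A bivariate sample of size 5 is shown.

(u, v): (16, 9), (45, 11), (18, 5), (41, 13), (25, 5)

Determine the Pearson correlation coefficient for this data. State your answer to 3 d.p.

n = 5, Σu = 145, Σv = 43, Σu² = 4911, Σv² = 421, Σuv = 1387
nΣuv − ΣuΣv = 6935 − 6235 = 700
nΣu² − (Σu)² = 24555 − 21025 = 3530; nΣv² − (Σv)² = 2105 − 1849 = 256
r = 700 / √(3530 × 256) = 700 / 950.6208 ≈ 0.736

0.736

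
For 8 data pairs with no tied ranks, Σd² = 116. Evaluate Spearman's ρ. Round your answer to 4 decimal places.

-0.3810

ρ = 1 − 6Σd² / [n(n²−1)] = 1 − 6×116 / (8×63)
  = 1 − 696/504 = 1 − 1.38095 ≈ -0.3810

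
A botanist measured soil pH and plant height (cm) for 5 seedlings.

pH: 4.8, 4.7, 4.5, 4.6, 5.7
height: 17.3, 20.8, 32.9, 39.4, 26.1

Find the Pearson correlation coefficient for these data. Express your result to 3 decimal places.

n = 5, Σx = 24.3, Σy = 136.5, Σx² = 119.03, Σy² = 4047.91, Σxy = 658.86
nΣxy − ΣxΣy = 3294.3 − 3316.95 = -22.65
nΣx² − (Σx)² = 595.15 − 590.49 = 4.66; nΣy² − (Σy)² = 20239.55 − 18632.25 = 1607.3
r = -22.65 / √(4.66 × 1607.3) = -22.65 / 86.5449 ≈ -0.262

-0.262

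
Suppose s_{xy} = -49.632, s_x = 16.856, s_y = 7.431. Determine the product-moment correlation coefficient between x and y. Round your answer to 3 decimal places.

r = Cov(x,y) / (s_x · s_y) = -49.632 / (16.856 × 7.431)
  = -49.632 / 125.2569 ≈ -0.396

-0.396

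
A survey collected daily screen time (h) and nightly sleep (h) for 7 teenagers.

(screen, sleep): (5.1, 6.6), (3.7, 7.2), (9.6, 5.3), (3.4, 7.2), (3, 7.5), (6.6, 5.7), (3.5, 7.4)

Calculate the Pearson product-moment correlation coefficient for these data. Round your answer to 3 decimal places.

-0.968

n = 7, Σx = 34.9, Σy = 46.9, Σx² = 208.23, Σy² = 318.83, Σxy = 221.68
nΣxy − ΣxΣy = 1551.76 − 1636.81 = -85.05
nΣx² − (Σx)² = 1457.61 − 1218.01 = 239.6; nΣy² − (Σy)² = 2231.81 − 2199.61 = 32.2
r = -85.05 / √(239.6 × 32.2) = -85.05 / 87.8358 ≈ -0.968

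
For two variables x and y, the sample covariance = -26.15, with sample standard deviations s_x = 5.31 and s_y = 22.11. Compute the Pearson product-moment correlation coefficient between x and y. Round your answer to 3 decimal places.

-0.223

r = Cov(x,y) / (s_x · s_y) = -26.15 / (5.31 × 22.11)
  = -26.15 / 117.4041 ≈ -0.223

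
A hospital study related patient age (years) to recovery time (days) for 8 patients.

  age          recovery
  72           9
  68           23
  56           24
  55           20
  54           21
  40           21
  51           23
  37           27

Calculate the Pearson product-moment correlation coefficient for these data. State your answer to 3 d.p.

n = 8, Σx = 433, Σy = 168, Σx² = 24455, Σy² = 3726, Σxy = 8802
nΣxy − ΣxΣy = 70416 − 72744 = -2328
nΣx² − (Σx)² = 195640 − 187489 = 8151; nΣy² − (Σy)² = 29808 − 28224 = 1584
r = -2328 / √(8151 × 1584) = -2328 / 3593.2136 ≈ -0.648

-0.648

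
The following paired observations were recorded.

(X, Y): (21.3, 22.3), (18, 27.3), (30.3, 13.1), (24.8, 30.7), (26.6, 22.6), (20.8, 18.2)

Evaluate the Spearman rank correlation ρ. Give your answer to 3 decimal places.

Rank X: 3, 1, 6, 4, 5, 2
Rank Y: 3, 5, 1, 6, 4, 2
d = rank(X) − rank(Y): 0, -4, 5, -2, 1, 0; Σd² = 46
ρ = 1 − 6Σd² / [n(n²−1)] = 1 − 6×46 / (6×35) = 1 − 276/210 ≈ -0.314

-0.314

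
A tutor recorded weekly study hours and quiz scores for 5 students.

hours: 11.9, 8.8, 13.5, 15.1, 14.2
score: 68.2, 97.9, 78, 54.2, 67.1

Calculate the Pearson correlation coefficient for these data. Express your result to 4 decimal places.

n = 5, Σx = 63.5, Σy = 365.4, Σx² = 830.95, Σy² = 27759.7, Σxy = 4497.34
nΣxy − ΣxΣy = 22486.7 − 23202.9 = -716.2
nΣx² − (Σx)² = 4154.75 − 4032.25 = 122.5; nΣy² − (Σy)² = 138798.5 − 133517.16 = 5281.34
r = -716.2 / √(122.5 × 5281.34) = -716.2 / 804.3408 ≈ -0.8904

-0.8904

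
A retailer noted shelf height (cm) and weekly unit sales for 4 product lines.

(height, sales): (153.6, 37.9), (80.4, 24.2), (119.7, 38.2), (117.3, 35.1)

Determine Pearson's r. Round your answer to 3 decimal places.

n = 4, Σx = 471, Σy = 135.4, Σx² = 58144.5, Σy² = 4713.3, Σxy = 16456.89
nΣxy − ΣxΣy = 65827.56 − 63773.4 = 2054.16
nΣx² − (Σx)² = 232578 − 221841 = 10737; nΣy² − (Σy)² = 18853.2 − 18333.16 = 520.04
r = 2054.16 / √(10737 × 520.04) = 2054.16 / 2362.9789 ≈ 0.869

0.869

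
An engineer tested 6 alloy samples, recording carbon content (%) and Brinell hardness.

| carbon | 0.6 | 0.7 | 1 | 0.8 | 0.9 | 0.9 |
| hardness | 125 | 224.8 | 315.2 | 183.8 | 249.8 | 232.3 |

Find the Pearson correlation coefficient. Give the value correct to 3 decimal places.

0.884

n = 6, Σx = 4.9, Σy = 1330.9, Σx² = 4.11, Σy² = 315656.85, Σxy = 1128.49
nΣxy − ΣxΣy = 6770.94 − 6521.41 = 249.53
nΣx² − (Σx)² = 24.66 − 24.01 = 0.65; nΣy² − (Σy)² = 1893941.1 − 1771294.81 = 122646.29
r = 249.53 / √(0.65 × 122646.29) = 249.53 / 282.3475 ≈ 0.884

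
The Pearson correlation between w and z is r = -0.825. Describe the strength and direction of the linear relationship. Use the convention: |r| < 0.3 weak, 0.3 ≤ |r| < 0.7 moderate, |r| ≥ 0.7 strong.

r = -0.825 < 0 so the relationship is negative.
|r| = 0.825, which falls in the strong range.

strong negative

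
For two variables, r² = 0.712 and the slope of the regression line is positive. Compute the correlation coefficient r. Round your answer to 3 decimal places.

|r| = √0.712 = 0.844
The association is positive, so r = 0.844.

0.844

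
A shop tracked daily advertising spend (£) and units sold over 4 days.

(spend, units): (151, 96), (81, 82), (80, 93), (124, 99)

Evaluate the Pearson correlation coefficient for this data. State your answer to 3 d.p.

0.679

n = 4, Σx = 436, Σy = 370, Σx² = 51138, Σy² = 34390, Σxy = 40854
nΣxy − ΣxΣy = 163416 − 161320 = 2096
nΣx² − (Σx)² = 204552 − 190096 = 14456; nΣy² − (Σy)² = 137560 − 136900 = 660
r = 2096 / √(14456 × 660) = 2096 / 3088.8444 ≈ 0.679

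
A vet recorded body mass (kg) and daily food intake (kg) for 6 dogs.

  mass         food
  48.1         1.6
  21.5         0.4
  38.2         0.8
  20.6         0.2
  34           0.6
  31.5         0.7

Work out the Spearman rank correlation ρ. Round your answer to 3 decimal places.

Rank mass: 6, 2, 5, 1, 4, 3
Rank food: 6, 2, 5, 1, 3, 4
d = rank(mass) − rank(food): 0, 0, 0, 0, 1, -1; Σd² = 2
ρ = 1 − 6Σd² / [n(n²−1)] = 1 − 6×2 / (6×35) = 1 − 12/210 ≈ 0.943

0.943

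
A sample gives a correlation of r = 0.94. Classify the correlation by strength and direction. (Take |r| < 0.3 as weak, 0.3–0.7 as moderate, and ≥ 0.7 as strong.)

strong positive

r = 0.94 > 0 so the relationship is positive.
|r| = 0.94, which falls in the strong range.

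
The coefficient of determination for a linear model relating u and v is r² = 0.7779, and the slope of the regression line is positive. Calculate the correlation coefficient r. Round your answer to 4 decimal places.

0.8820

|r| = √0.7779 = 0.8820
The association is positive, so r = 0.8820.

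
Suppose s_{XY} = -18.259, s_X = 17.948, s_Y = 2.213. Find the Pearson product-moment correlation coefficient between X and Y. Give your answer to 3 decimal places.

r = Cov(X,Y) / (s_X · s_Y) = -18.259 / (17.948 × 2.213)
  = -18.259 / 39.7189 ≈ -0.460

-0.460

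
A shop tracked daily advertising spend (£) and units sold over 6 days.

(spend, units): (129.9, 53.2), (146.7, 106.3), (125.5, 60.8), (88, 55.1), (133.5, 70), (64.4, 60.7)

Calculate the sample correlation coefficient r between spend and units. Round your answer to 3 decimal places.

n = 6, Σx = 688, Σy = 406.1, Σx² = 83858.76, Σy² = 29447.07, Σxy = 48238.17
nΣxy − ΣxΣy = 289429.02 − 279396.8 = 10032.22
nΣx² − (Σx)² = 503152.56 − 473344 = 29808.56; nΣy² − (Σy)² = 176682.42 − 164917.21 = 11765.21
r = 10032.22 / √(29808.56 × 11765.21) = 10032.22 / 18727.0918 ≈ 0.536

0.536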